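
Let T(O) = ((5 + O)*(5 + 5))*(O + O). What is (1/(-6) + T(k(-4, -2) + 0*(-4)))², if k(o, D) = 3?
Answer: 8288641/36 ≈ 2.3024e+5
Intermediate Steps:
T(O) = 2*O*(50 + 10*O) (T(O) = ((5 + O)*10)*(2*O) = (50 + 10*O)*(2*O) = 2*O*(50 + 10*O))
(1/(-6) + T(k(-4, -2) + 0*(-4)))² = (1/(-6) + 20*(3 + 0*(-4))*(5 + (3 + 0*(-4))))² = (-⅙ + 20*(3 + 0)*(5 + (3 + 0)))² = (-⅙ + 20*3*(5 + 3))² = (-⅙ + 20*3*8)² = (-⅙ + 480)² = (2879/6)² = 8288641/36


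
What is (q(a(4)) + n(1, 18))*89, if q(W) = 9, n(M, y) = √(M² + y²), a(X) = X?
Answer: 801 + 445*√13 ≈ 2405.5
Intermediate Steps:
(q(a(4)) + n(1, 18))*89 = (9 + √(1² + 18²))*89 = (9 + √(1 + 324))*89 = (9 + √325)*89 = (9 + 5*√13)*89 = 801 + 445*√13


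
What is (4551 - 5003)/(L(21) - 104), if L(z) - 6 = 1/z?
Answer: 9492/2057 ≈ 4.6145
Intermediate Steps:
L(z) = 6 + 1/z
(4551 - 5003)/(L(21) - 104) = (4551 - 5003)/((6 + 1/21) - 104) = -452/((6 + 1/21) - 104) = -452/(127/21 - 104) = -452/(-2057/21) = -452*(-21/2057) = 9492/2057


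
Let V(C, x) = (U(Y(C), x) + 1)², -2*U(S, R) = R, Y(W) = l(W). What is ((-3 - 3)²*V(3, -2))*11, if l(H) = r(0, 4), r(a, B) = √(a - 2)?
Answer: 1584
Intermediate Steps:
r(a, B) = √(-2 + a)
l(H) = I*√2 (l(H) = √(-2 + 0) = √(-2) = I*√2)
Y(W) = I*√2
U(S, R) = -R/2
V(C, x) = (1 - x/2)² (V(C, x) = (-x/2 + 1)² = (1 - x/2)²)
((-3 - 3)²*V(3, -2))*11 = ((-3 - 3)²*((-2 - 2)²/4))*11 = ((-6)²*((¼)*(-4)²))*11 = (36*((¼)*16))*11 = (36*4)*11 = 144*11 = 1584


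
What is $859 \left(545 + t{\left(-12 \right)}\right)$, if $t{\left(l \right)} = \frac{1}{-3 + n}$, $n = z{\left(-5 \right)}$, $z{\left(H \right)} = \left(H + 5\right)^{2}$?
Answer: $\frac{1403606}{3} \approx 4.6787 \cdot 10^{5}$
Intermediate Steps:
$z{\left(H \right)} = \left(5 + H\right)^{2}$
$n = 0$ ($n = \left(5 - 5\right)^{2} = 0^{2} = 0$)
$t{\left(l \right)} = - \frac{1}{3}$ ($t{\left(l \right)} = \frac{1}{-3 + 0} = \frac{1}{-3} = - \frac{1}{3}$)
$859 \left(545 + t{\left(-12 \right)}\right) = 859 \left(545 - \frac{1}{3}\right) = 859 \cdot \frac{1634}{3} = \frac{1403606}{3}$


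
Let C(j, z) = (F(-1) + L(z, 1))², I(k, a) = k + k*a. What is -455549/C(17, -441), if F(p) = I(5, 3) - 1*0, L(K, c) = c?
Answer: -455549/441 ≈ -1033.0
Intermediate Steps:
I(k, a) = k + a*k
F(p) = 20 (F(p) = 5*(1 + 3) - 1*0 = 5*4 + 0 = 20 + 0 = 20)
C(j, z) = 441 (C(j, z) = (20 + 1)² = 21² = 441)
-455549/C(17, -441) = -455549/441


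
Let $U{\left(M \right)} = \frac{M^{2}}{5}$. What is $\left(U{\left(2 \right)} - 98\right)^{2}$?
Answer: $\frac{236196}{25} \approx 9447.8$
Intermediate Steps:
$U{\left(M \right)} = \frac{M^{2}}{5}$ ($U{\left(M \right)} = M^{2} \cdot \frac{1}{5} = \frac{M^{2}}{5}$)
$\left(U{\left(2 \right)} - 98\right)^{2} = \left(\frac{2^{2}}{5} - 98\right)^{2} = \left(\frac{1}{5} \cdot 4 - 98\right)^{2} = \left(\frac{4}{5} - 98\right)^{2} = \left(- \frac{486}{5}\right)^{2} = \frac{236196}{25}$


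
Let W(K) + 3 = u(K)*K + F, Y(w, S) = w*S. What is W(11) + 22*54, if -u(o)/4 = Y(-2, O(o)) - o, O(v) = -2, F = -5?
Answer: 1488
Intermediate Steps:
Y(w, S) = S*w
u(o) = -16 + 4*o (u(o) = -4*(-2*(-2) - o) = -4*(4 - o) = -16 + 4*o)
W(K) = -8 + K*(-16 + 4*K) (W(K) = -3 + ((-16 + 4*K)*K - 5) = -3 + (K*(-16 + 4*K) - 5) = -3 + (-5 + K*(-16 + 4*K)) = -8 + K*(-16 + 4*K))
W(11) + 22*54 = (-8 + 4*11*(-4 + 11)) + 22*54 = (-8 + 4*11*7) + 1188 = (-8 + 308) + 1188 = 300 + 1188 = 1488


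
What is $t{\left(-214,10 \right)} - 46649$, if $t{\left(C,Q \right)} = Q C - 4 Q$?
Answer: $-48829$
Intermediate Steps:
$t{\left(C,Q \right)} = - 4 Q + C Q$ ($t{\left(C,Q \right)} = C Q - 4 Q = - 4 Q + C Q$)
$t{\left(-214,10 \right)} - 46649 = 10 \left(-4 - 214\right) - 46649 = 10 \left(-218\right) - 46649 = -2180 - 46649 = -48829$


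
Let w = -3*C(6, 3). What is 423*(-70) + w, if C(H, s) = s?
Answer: -29619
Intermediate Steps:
w = -9 (w = -3*3 = -9)
423*(-70) + w = 423*(-70) - 9 = -29610 - 9 = -29619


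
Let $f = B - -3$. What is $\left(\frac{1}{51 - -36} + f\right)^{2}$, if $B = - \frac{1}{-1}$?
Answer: $\frac{121801}{7569} \approx 16.092$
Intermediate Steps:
$B = 1$ ($B = \left(-1\right) \left(-1\right) = 1$)
$f = 4$ ($f = 1 - -3 = 1 + 3 = 4$)
$\left(\frac{1}{51 - -36} + f\right)^{2} = \left(\frac{1}{51 - -36} + 4\right)^{2} = \left(\frac{1}{51 + 36} + 4\right)^{2} = \left(\frac{1}{87} + 4\right)^{2} = \left(\frac{349}{87}\right)^{2} = \frac{121801}{7569}$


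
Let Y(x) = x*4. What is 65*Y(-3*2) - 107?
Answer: -1667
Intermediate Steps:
Y(x) = 4*x
65*Y(-3*2) - 107 = 65*(4*(-3*2)) - 107 = 65*(4*(-6)) - 107 = 65*(-24) - 107 = -1560 - 107 = -1667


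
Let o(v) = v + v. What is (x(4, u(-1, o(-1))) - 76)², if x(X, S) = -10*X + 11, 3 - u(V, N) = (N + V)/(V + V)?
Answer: 11025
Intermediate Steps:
o(v) = 2*v
u(V, N) = 3 - (N + V)/(2*V) (u(V, N) = 3 - (N + V)/(V + V) = 3 - (N + V)/(2*V))
x(X, S) = 11 - 10*X
(x(4, u(-1, o(-1))) - 76)² = ((11 - 10*4) - 76)² = ((11 - 40) - 76)² = (-29 - 76)² = (-105)² = 11025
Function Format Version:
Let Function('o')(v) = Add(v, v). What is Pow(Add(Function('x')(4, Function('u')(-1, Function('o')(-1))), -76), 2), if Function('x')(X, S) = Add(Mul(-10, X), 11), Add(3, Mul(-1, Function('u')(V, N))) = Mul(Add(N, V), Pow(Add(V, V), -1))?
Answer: 11025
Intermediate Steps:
Function('o')(v) = Mul(2, v)
Function('u')(V, N) = Add(3, Mul(Rational(-1, 2), Pow(V, -1), Add(N, V))) (Function('u')(V, N) = Add(3, Mul(-1, Mul(Add(N, V), Pow(Add(V, V), -1)))) = Add(3, Mul(-1, Mul(Add(N, V), Pow(Mul(2, V), -1)))) = Add(3, Mul(-1, Mul(Add(N, V), Mul(Rational(1, 2), Pow(V, -1))))) = Add(3, Mul(-1, Mul(Rational(1, 2), Pow(V, -1), Add(N, V)))) = Add(3, Mul(Rational(-1, 2), Pow(V, -1), Add(N, V))))
Function('x')(X, S) = Add(11, Mul(-10, X))
Pow(Add(Function('x')(4, Function('u')(-1, Function('o')(-1))), -76), 2) = Pow(Add(Add(11, Mul(-10, 4)), -76), 2) = Pow(Add(Add(11, -40), -76), 2) = Pow(Add(-29, -76), 2) = Pow(-105, 2) = 11025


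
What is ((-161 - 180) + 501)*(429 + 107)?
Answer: 85760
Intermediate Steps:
((-161 - 180) + 501)*(429 + 107) = (-341 + 501)*536 = 160*536 = 85760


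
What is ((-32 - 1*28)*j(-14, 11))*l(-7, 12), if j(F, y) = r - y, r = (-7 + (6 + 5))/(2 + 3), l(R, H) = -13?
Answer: -7956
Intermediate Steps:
r = ⅘ (r = (-7 + 11)/5 = 4*(⅕) = ⅘ ≈ 0.80000)
j(F, y) = ⅘ - y
((-32 - 1*28)*j(-14, 11))*l(-7, 12) = ((-32 - 1*28)*(⅘ - 1*11))*(-13) = ((-32 - 28)*(⅘ - 11))*(-13) = -60*(-51/5)*(-13) = 612*(-13) = -7956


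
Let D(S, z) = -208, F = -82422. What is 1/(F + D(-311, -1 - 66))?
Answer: -1/82630 ≈ -1.2102e-5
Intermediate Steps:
1/(F + D(-311, -1 - 66)) = 1/(-82422 - 208) = 1/(-82630) = -1/82630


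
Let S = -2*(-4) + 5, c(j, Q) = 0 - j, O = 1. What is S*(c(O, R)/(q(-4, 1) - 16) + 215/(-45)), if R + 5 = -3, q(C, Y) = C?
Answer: -11063/180 ≈ -61.461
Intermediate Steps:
R = -8 (R = -5 - 3 = -8)
c(j, Q) = -j
S = 13 (S = 8 + 5 = 13)
S*(c(O, R)/(q(-4, 1) - 16) + 215/(-45)) = 13*((-1*1)/(-4 - 16) + 215/(-45)) = 13*(-1/(-20) + 215*(-1/45)) = 13*(-1*(-1/20) - 43/9) = 13*(1/20 - 43/9) = 13*(-851/180) = -11063/180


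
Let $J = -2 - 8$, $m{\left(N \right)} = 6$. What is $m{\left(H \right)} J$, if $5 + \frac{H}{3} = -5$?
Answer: $-60$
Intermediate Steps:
$H = -30$ ($H = -15 + 3 \left(-5\right) = -15 - 15 = -30$)
$J = -10$ ($J = -2 - 8 = -10$)
$m{\left(H \right)} J = 6 \left(-10\right) = -60$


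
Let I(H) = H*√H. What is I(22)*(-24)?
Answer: -528*√22 ≈ -2476.5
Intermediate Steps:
I(H) = H^(3/2)
I(22)*(-24) = 22^(3/2)*(-24) = (22*√22)*(-24) = -528*√22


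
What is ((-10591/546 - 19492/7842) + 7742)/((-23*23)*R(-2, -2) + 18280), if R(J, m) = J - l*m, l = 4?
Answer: 262345015/513332092 ≈ 0.51106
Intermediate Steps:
R(J, m) = J - 4*m
((-10591/546 - 19492/7842) + 7742)/((-23*23)*R(-2, -2) + 18280) = ((-10591/546 - 19492/7842) + 7742)/((-23*23)*(-2 - 4*(-2)) + 18280) = ((-10591*1/546 - 19492*1/7842) + 7742)/(-529*(-2 + 8) + 18280) = ((-1513/78 - 9746/3921) + 7742)/(-529*6 + 18280) = (-743629/33982 + 7742)/(-3174 + 18280) = (262345015/33982)/15106 = (262345015/33982)*(1/15106) = 262345015/513332092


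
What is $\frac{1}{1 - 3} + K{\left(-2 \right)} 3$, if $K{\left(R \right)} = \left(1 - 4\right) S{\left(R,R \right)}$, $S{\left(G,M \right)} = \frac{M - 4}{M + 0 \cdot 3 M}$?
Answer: $- \frac{55}{2} \approx -27.5$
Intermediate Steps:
$S{\left(G,M \right)} = \frac{-4 + M}{M}$ ($S{\left(G,M \right)} = \frac{-4 + M}{M + 0 M} = \frac{-4 + M}{M + 0} = \frac{-4 + M}{M}$)
$K{\left(R \right)} = - \frac{3 \left(-4 + R\right)}{R}$ ($K{\left(R \right)} = \left(1 - 4\right) \frac{-4 + R}{R} = - 3 \frac{-4 + R}{R} = - \frac{3 \left(-4 + R\right)}{R}$)
$\frac{1}{1 - 3} + K{\left(-2 \right)} 3 = \frac{1}{1 - 3} + \left(-3 + \frac{12}{-2}\right) 3 = \frac{1}{1 - 3} + \left(-3 + 12 \left(- \frac{1}{2}\right)\right) 3 = \frac{1}{-2} + \left(-3 - 6\right) 3 = - \frac{1}{2} - 27 = - \frac{55}{2}$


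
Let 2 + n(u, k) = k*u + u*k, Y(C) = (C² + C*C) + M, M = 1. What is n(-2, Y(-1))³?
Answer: -2744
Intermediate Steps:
Y(C) = 1 + 2*C² (Y(C) = (C² + C*C) + 1 = (C² + C²) + 1 = 2*C² + 1 = 1 + 2*C²)
n(u, k) = -2 + 2*k*u (n(u, k) = -2 + (k*u + u*k) = -2 + (k*u + k*u) = -2 + 2*k*u)
n(-2, Y(-1))³ = (-2 + 2*(1 + 2*(-1)²)*(-2))³ = (-2 + 2*(1 + 2*1)*(-2))³ = (-2 + 2*(1 + 2)*(-2))³ = (-2 + 2*3*(-2))³ = (-2 - 12)³ = (-14)³ = -2744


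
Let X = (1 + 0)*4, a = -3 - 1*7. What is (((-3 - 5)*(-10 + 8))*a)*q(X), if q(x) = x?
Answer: -640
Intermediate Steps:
a = -10 (a = -3 - 7 = -10)
X = 4 (X = 1*4 = 4)
(((-3 - 5)*(-10 + 8))*a)*q(X) = (((-3 - 5)*(-10 + 8))*(-10))*4 = (-8*(-2)*(-10))*4 = (16*(-10))*4 = -160*4 = -640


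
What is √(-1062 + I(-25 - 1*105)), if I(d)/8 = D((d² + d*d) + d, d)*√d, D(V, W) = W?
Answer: √(-1062 - 1040*I*√130) ≈ 73.632 - 80.521*I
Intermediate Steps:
I(d) = 8*d^(3/2) (I(d) = 8*(d*√d) = 8*d^(3/2))
√(-1062 + I(-25 - 1*105)) = √(-1062 + 8*(-25 - 1*105)^(3/2)) = √(-1062 + 8*(-25 - 105)^(3/2)) = √(-1062 + 8*(-130)^(3/2)) = √(-1062 + 8*(-130*I*√130)) = √(-1062 - 1040*I*√130)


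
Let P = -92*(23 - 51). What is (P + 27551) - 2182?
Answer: 27945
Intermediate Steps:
P = 2576 (P = -92*(-28) = 2576)
(P + 27551) - 2182 = (2576 + 27551) - 2182 = 30127 - 2182 = 27945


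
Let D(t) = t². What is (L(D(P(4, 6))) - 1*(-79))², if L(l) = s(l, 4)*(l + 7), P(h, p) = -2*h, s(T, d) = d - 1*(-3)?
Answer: 331776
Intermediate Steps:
s(T, d) = 3 + d (s(T, d) = d + 3 = 3 + d)
L(l) = 49 + 7*l (L(l) = (3 + 4)*(l + 7) = 7*(7 + l) = 49 + 7*l)
(L(D(P(4, 6))) - 1*(-79))² = ((49 + 7*(-2*4)²) - 1*(-79))² = ((49 + 7*(-8)²) + 79)² = ((49 + 7*64) + 79)² = ((49 + 448) + 79)² = (497 + 79)² = 576² = 331776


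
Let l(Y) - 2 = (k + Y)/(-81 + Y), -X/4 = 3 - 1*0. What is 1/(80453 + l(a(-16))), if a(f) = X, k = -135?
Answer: 31/2494154 ≈ 1.2429e-5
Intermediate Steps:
X = -12 (X = -4*(3 - 1*0) = -4*(3 + 0) = -4*3 = -12)
a(f) = -12
l(Y) = 2 + (-135 + Y)/(-81 + Y)
1/(80453 + l(a(-16))) = 1/(80453 + 3*(-99 - 12)/(-81 - 12)) = 1/(80453 + 3*(-111)/(-93)) = 1/(80453 + 3*(-1/93)*(-111)) = 1/(80453 + 111/31) = 1/(2494154/31) = 31/2494154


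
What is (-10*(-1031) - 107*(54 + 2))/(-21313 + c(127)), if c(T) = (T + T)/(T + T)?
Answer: -2159/10656 ≈ -0.20261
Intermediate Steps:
c(T) = 1 (c(T) = (2*T)/((2*T)) = (2*T)*(1/(2*T)) = 1)
(-10*(-1031) - 107*(54 + 2))/(-21313 + c(127)) = (-10*(-1031) - 107*(54 + 2))/(-21313 + 1) = (10310 - 107*56)/(-21312) = (10310 - 5992)*(-1/21312) = 4318*(-1/21312) = -2159/10656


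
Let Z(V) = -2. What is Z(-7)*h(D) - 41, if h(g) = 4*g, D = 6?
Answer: -89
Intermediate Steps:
Z(-7)*h(D) - 41 = -8*6 - 41 = -2*24 - 41 = -48 - 41 = -89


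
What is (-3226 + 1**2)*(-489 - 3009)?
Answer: 11281050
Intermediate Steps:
(-3226 + 1**2)*(-489 - 3009) = (-3226 + 1)*(-3498) = -3225*(-3498) = 11281050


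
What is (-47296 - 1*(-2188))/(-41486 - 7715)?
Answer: 45108/49201 ≈ 0.91681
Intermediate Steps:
(-47296 - 1*(-2188))/(-41486 - 7715) = (-47296 + 2188)/(-49201) = -45108*(-1/49201) = 45108/49201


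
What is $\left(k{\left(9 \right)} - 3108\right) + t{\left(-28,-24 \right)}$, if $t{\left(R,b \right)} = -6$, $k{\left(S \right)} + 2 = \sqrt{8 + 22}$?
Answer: $-3116 + \sqrt{30} \approx -3110.5$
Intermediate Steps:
$k{\left(S \right)} = -2 + \sqrt{30}$ ($k{\left(S \right)} = -2 + \sqrt{8 + 22} = -2 + \sqrt{30}$)
$\left(k{\left(9 \right)} - 3108\right) + t{\left(-28,-24 \right)} = \left(\left(-2 + \sqrt{30}\right) - 3108\right) - 6 = \left(-3110 + \sqrt{30}\right) - 6 = -3116 + \sqrt{30}$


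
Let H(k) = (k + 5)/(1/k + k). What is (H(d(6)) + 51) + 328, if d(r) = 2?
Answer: 1909/5 ≈ 381.80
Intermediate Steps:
H(k) = (5 + k)/(k + 1/k) (H(k) = (5 + k)/(1/k + k) = (5 + k)/(k + 1/k))
(H(d(6)) + 51) + 328 = (2*(5 + 2)/(1 + 2**2) + 51) + 328 = (2*7/(1 + 4) + 51) + 328 = (2*7/5 + 51) + 328 = (2*(1/5)*7 + 51) + 328 = (14/5 + 51) + 328 = 269/5 + 328 = 1909/5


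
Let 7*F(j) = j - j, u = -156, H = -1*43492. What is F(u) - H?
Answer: 43492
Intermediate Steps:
H = -43492
F(j) = 0 (F(j) = (j - j)/7 = (1/7)*0 = 0)
F(u) - H = 0 - 1*(-43492) = 0 + 43492 = 43492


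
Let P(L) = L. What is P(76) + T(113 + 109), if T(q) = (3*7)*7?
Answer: 223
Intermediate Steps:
T(q) = 147 (T(q) = 21*7 = 147)
P(76) + T(113 + 109) = 76 + 147 = 223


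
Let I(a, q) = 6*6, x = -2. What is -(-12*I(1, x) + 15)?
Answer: 417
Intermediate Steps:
I(a, q) = 36
-(-12*I(1, x) + 15) = -(-12*36 + 15) = -(-432 + 15) = -1*(-417) = 417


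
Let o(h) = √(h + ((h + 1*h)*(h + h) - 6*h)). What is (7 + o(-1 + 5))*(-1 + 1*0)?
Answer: -7 - 2*√11 ≈ -13.633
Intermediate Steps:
o(h) = √(-5*h + 4*h²) (o(h) = √(h + ((h + h)*(2*h) - 6*h)) = √(h + ((2*h)*(2*h) - 6*h)) = √(h + (4*h² - 6*h)) = √(h + (-6*h + 4*h²)) = √(-5*h + 4*h²))
(7 + o(-1 + 5))*(-1 + 1*0) = (7 + √((-1 + 5)*(-5 + 4*(-1 + 5))))*(-1 + 1*0) = (7 + √(4*(-5 + 4*4)))*(-1 + 0) = (7 + √(4*(-5 + 16)))*(-1) = (7 + √(4*11))*(-1) = (7 + √44)*(-1) = (7 + 2*√11)*(-1) = -7 - 2*√11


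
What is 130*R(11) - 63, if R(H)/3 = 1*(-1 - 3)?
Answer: -1623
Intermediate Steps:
R(H) = -12 (R(H) = 3*(1*(-1 - 3)) = 3*(1*(-4)) = 3*(-4) = -12)
130*R(11) - 63 = 130*(-12) - 63 = -1560 - 63 = -1623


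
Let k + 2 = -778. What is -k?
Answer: 780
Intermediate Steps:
k = -780 (k = -2 - 778 = -780)
-k = -1*(-780) = 780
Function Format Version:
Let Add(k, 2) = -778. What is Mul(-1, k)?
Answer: 780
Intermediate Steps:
k = -780 (k = Add(-2, -778) = -780)
Mul(-1, k) = Mul(-1, -780) = 780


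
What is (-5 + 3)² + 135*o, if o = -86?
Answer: -11606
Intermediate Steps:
(-5 + 3)² + 135*o = (-5 + 3)² + 135*(-86) = (-2)² - 11610 = 4 - 11610 = -11606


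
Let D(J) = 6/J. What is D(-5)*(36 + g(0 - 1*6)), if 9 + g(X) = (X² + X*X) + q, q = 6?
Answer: -126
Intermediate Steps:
g(X) = -3 + 2*X² (g(X) = -9 + ((X² + X*X) + 6) = -9 + ((X² + X²) + 6) = -9 + (2*X² + 6) = -9 + (6 + 2*X²) = -3 + 2*X²)
D(-5)*(36 + g(0 - 1*6)) = (6/(-5))*(36 + (-3 + 2*(0 - 1*6)²)) = (6*(-⅕))*(36 + (-3 + 2*(0 - 6)²)) = -6*(36 + (-3 + 2*(-6)²))/5 = -6*(36 + (-3 + 2*36))/5 = -6*(36 + (-3 + 72))/5 = -6*(36 + 69)/5 = -6/5*105 = -126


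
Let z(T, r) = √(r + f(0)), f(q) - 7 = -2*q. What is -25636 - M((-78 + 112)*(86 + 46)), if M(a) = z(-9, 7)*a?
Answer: -25636 - 4488*√14 ≈ -42429.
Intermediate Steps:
f(q) = 7 - 2*q
z(T, r) = √(7 + r) (z(T, r) = √(r + (7 - 2*0)) = √(r + (7 + 0)) = √(r + 7) = √(7 + r))
M(a) = a*√14 (M(a) = √(7 + 7)*a = √14*a = a*√14)
-25636 - M((-78 + 112)*(86 + 46)) = -25636 - (-78 + 112)*(86 + 46)*√14 = -25636 - 34*132*√14 = -25636 - 4488*√14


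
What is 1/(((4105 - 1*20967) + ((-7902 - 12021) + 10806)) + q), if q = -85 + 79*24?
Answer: -1/24168 ≈ -4.1377e-5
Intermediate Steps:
q = 1811 (q = -85 + 1896 = 1811)
1/(((4105 - 1*20967) + ((-7902 - 12021) + 10806)) + q) = 1/(((4105 - 1*20967) + ((-7902 - 12021) + 10806)) + 1811) = 1/(((4105 - 20967) + (-19923 + 10806)) + 1811) = 1/((-16862 - 9117) + 1811) = 1/(-25979 + 1811) = 1/(-24168) = -1/24168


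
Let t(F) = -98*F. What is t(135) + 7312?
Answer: -5918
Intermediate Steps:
t(135) + 7312 = -98*135 + 7312 = -13230 + 7312 = -5918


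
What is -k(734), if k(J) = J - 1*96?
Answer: -638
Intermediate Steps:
k(J) = -96 + J (k(J) = J - 96 = -96 + J)
-k(734) = -(-96 + 734) = -1*638 = -638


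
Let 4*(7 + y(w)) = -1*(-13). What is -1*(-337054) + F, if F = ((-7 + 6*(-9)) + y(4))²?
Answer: 5459945/16 ≈ 3.4125e+5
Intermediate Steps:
y(w) = -15/4 (y(w) = -7 + (-1*(-13))/4 = -7 + (¼)*13 = -7 + 13/4 = -15/4)
F = 67081/16 (F = ((-7 + 6*(-9)) - 15/4)² = ((-7 - 54) - 15/4)² = (-61 - 15/4)² = (-259/4)² = 67081/16 ≈ 4192.6)
-1*(-337054) + F = -1*(-337054) + 67081/16 = 337054 + 67081/16 = 5459945/16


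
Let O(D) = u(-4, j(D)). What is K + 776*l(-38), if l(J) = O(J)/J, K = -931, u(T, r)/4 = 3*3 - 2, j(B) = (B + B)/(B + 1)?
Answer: -28553/19 ≈ -1502.8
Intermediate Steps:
j(B) = 2*B/(1 + B) (j(B) = (2*B)/(1 + B) = 2*B/(1 + B))
u(T, r) = 28 (u(T, r) = 4*(3*3 - 2) = 4*(9 - 2) = 4*7 = 28)
O(D) = 28
l(J) = 28/J
K + 776*l(-38) = -931 + 776*(28/(-38)) = -931 + 776*(28*(-1/38)) = -931 + 776*(-14/19) = -931 - 10864/19 = -28553/19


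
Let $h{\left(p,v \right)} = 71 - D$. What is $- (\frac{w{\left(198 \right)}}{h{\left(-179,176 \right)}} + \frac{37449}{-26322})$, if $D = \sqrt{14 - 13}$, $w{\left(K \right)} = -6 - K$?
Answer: $\frac{1331853}{307090} \approx 4.337$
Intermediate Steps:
$D = 1$ ($D = \sqrt{1} = 1$)
$h{\left(p,v \right)} = 70$ ($h{\left(p,v \right)} = 71 - 1 = 70$)
$- (\frac{w{\left(198 \right)}}{h{\left(-179,176 \right)}} + \frac{37449}{-26322}) = - (\frac{-6 - 198}{70} + \frac{37449}{-26322}) = - (\left(-6 - 198\right) \frac{1}{70} + 37449 \left(- \frac{1}{26322}\right)) = - (\left(-204\right) \frac{1}{70} - \frac{12483}{8774}) = - (- \frac{102}{35} - \frac{12483}{8774}) = \left(-1\right) \left(- \frac{1331853}{307090}\right) = \frac{1331853}{307090}$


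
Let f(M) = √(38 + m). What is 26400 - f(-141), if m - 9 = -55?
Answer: 26400 - 2*I*√2 ≈ 26400.0 - 2.8284*I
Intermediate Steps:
m = -46 (m = 9 - 55 = -46)
f(M) = 2*I*√2 (f(M) = √(38 - 46) = √(-8) = 2*I*√2)
26400 - f(-141) = 26400 - 2*I*√2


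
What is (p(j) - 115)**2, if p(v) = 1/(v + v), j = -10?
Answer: 5294601/400 ≈ 13237.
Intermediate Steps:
p(v) = 1/(2*v)
(p(j) - 115)**2 = ((1/2)/(-10) - 115)**2 = ((1/2)*(-1/10) - 115)**2 = (-1/20 - 115)**2 = (-2301/20)**2 = 5294601/400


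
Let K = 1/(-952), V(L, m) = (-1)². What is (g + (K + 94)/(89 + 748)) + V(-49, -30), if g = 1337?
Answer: 118471111/88536 ≈ 1338.1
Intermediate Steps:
V(L, m) = 1
K = -1/952 ≈ -0.0010504
(g + (K + 94)/(89 + 748)) + V(-49, -30) = (1337 + (-1/952 + 94)/(89 + 748)) + 1 = (1337 + (89487/952)/837) + 1 = (1337 + (89487/952)*(1/837)) + 1 = (1337 + 9943/88536) + 1 = 118382575/88536 + 1 = 118471111/88536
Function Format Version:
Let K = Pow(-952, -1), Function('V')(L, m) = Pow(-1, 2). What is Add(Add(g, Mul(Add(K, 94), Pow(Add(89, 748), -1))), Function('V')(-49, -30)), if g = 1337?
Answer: Rational(118471111, 88536) ≈ 1338.1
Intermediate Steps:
Function('V')(L, m) = 1
K = Rational(-1, 952) ≈ -0.0010504
Add(Add(g, Mul(Add(K, 94), Pow(Add(89, 748), -1))), Function('V')(-49, -30)) = Add(Add(1337, Mul(Add(Rational(-1, 952), 94), Pow(Add(89, 748), -1))), 1) = Add(Add(1337, Mul(Rational(89487, 952), Pow(837, -1))), 1) = Add(Add(1337, Mul(Rational(89487, 952), Rational(1, 837))), 1) = Add(Add(1337, Rational(9943, 88536)), 1) = Add(Rational(118382575, 88536), 1) = Rational(118471111, 88536)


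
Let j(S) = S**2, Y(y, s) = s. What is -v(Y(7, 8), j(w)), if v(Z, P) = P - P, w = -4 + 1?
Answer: 0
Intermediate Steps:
w = -3
v(Z, P) = 0
-v(Y(7, 8), j(w)) = -1*0 = 0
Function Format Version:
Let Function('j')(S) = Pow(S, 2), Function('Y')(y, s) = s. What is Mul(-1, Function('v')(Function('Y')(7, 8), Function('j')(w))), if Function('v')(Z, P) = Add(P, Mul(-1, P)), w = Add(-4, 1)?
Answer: 0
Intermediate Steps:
w = -3
Function('v')(Z, P) = 0
Mul(-1, Function('v')(Function('Y')(7, 8), Function('j')(w))) = Mul(-1, 0) = 0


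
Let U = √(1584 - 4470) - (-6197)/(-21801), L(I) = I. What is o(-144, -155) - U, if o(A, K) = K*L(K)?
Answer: 523775222/21801 - I*√2886 ≈ 24025.0 - 53.721*I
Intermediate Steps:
o(A, K) = K² (o(A, K) = K*K = K²)
U = -6197/21801 + I*√2886 (U = √(-2886) - (-6197)*(-1)/21801 = I*√2886 - 1*6197/21801 = I*√2886 - 6197/21801 = -6197/21801 + I*√2886 ≈ -0.28425 + 53.721*I)
o(-144, -155) - U = (-155)² - (-6197/21801 + I*√2886) = 24025 + (6197/21801 - I*√2886) = 523775222/21801 - I*√2886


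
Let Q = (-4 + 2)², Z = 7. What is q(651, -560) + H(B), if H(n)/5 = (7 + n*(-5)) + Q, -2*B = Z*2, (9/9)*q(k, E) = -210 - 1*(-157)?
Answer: 177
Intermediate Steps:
q(k, E) = -53 (q(k, E) = -210 - 1*(-157) = -210 + 157 = -53)
Q = 4 (Q = (-2)² = 4)
B = -7 (B = -7*2/2 = -½*14 = -7)
H(n) = 55 - 25*n (H(n) = 5*((7 + n*(-5)) + 4) = 5*((7 - 5*n) + 4) = 5*(11 - 5*n) = 55 - 25*n)
q(651, -560) + H(B) = -53 + (55 - 25*(-7)) = -53 + (55 + 175) = -53 + 230 = 177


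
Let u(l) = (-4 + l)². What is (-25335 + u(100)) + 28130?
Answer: 12011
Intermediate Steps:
(-25335 + u(100)) + 28130 = (-25335 + (-4 + 100)²) + 28130 = (-25335 + 96²) + 28130 = (-25335 + 9216) + 28130 = -16119 + 28130 = 12011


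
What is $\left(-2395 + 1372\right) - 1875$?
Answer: $-2898$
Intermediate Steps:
$\left(-2395 + 1372\right) - 1875 = -1023 + \left(\left(-590 + 324\right) - 1609\right) = -1023 - 1875 = -2898$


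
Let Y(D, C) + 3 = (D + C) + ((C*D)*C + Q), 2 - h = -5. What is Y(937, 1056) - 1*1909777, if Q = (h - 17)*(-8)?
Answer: 1042974725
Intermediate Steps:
h = 7 (h = 2 - 1*(-5) = 2 + 5 = 7)
Q = 80 (Q = (7 - 17)*(-8) = -10*(-8) = 80)
Y(D, C) = 77 + C + D + D*C² (Y(D, C) = -3 + ((D + C) + ((C*D)*C + 80)) = -3 + ((C + D) + (D*C² + 80)) = -3 + ((C + D) + (80 + D*C²)) = -3 + (80 + C + D + D*C²) = 77 + C + D + D*C²)
Y(937, 1056) - 1*1909777 = (77 + 1056 + 937 + 937*1056²) - 1*1909777 = (77 + 1056 + 937 + 937*1115136) - 1909777 = (77 + 1056 + 937 + 1044882432) - 1909777 = 1044884502 - 1909777 = 1042974725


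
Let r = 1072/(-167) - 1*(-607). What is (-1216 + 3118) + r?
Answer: 417931/167 ≈ 2502.6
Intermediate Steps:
r = 100297/167 (r = 1072*(-1/167) + 607 = -1072/167 + 607 = 100297/167 ≈ 600.58)
(-1216 + 3118) + r = (-1216 + 3118) + 100297/167 = 1902 + 100297/167 = 417931/167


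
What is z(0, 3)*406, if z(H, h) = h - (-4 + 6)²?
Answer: -406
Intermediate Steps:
z(H, h) = -4 + h (z(H, h) = h - 1*2² = h - 1*4 = h - 4 = -4 + h)
z(0, 3)*406 = (-4 + 3)*406 = -1*406 = -406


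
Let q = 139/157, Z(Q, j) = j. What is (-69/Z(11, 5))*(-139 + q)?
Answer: 1496196/785 ≈ 1906.0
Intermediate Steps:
q = 139/157 (q = 139*(1/157) = 139/157 ≈ 0.88535)
(-69/Z(11, 5))*(-139 + q) = (-69/5)*(-139 + 139/157) = -69*⅕*(-21684/157) = -69/5*(-21684/157) = 1496196/785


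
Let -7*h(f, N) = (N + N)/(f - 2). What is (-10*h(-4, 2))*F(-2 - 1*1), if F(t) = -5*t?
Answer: -100/7 ≈ -14.286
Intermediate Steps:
h(f, N) = -2*N/(7*(-2 + f)) (h(f, N) = -(N + N)/(7*(f - 2)) = -2*N/(7*(-2 + f)))
(-10*h(-4, 2))*F(-2 - 1*1) = (-(-20)*2/(-14 + 7*(-4)))*(-5*(-2 - 1*1)) = (-(-20)*2/(-14 - 28))*(-5*(-2 - 1)) = (-(-20)*2/(-42))*(-5*(-3)) = -(-20)*2*(-1)/42*15 = -10*2/21*15 = -20/21*15 = -100/7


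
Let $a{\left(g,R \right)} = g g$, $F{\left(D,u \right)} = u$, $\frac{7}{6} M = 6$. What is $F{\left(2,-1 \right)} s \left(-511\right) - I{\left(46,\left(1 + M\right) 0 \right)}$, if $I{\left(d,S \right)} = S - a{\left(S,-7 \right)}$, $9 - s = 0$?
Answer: $4599$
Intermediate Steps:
$M = \frac{36}{7}$ ($M = \frac{6}{7} \cdot 6 = \frac{36}{7} \approx 5.1429$)
$a{\left(g,R \right)} = g^{2}$
$s = 9$ ($s = 9 - 0 = 9 + 0 = 9$)
$I{\left(d,S \right)} = S - S^{2}$
$F{\left(2,-1 \right)} s \left(-511\right) - I{\left(46,\left(1 + M\right) 0 \right)} = \left(-1\right) 9 \left(-511\right) - \left(1 + \frac{36}{7}\right) 0 \left(1 - \left(1 + \frac{36}{7}\right) 0\right) = \left(-9\right) \left(-511\right) - \frac{43}{7} \cdot 0 \left(1 - \frac{43}{7} \cdot 0\right) = 4599 - 0 \left(1 - 0\right) = 4599 - 0 \left(1 + 0\right) = 4599 - 0 \cdot 1 = 4599 - 0 = 4599 + 0 = 4599$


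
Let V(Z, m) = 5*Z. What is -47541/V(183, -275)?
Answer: -15847/305 ≈ -51.957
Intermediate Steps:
-47541/V(183, -275) = -47541/(5*183) = -47541/915 = -47541*1/915 = -15847/305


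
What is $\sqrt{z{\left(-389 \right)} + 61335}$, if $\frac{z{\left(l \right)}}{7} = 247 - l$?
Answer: $\sqrt{65787} \approx 256.49$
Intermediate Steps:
$z{\left(l \right)} = 1729 - 7 l$ ($z{\left(l \right)} = 7 \left(247 - l\right) = 1729 - 7 l$)
$\sqrt{z{\left(-389 \right)} + 61335} = \sqrt{\left(1729 - -2723\right) + 61335} = \sqrt{\left(1729 + 2723\right) + 61335} = \sqrt{4452 + 61335} = \sqrt{65787}$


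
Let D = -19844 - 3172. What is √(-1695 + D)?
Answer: I*√24711 ≈ 157.2*I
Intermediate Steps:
D = -23016
√(-1695 + D) = √(-1695 - 23016) = √(-24711) = I*√24711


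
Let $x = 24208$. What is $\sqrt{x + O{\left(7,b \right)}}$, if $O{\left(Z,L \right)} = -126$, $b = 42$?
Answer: $\sqrt{24082} \approx 155.18$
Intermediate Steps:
$\sqrt{x + O{\left(7,b \right)}} = \sqrt{24208 - 126} = \sqrt{24082}$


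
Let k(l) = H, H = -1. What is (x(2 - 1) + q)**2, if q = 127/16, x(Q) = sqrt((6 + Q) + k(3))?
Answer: 17665/256 + 127*sqrt(6)/8 ≈ 107.89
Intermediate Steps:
k(l) = -1
x(Q) = sqrt(5 + Q) (x(Q) = sqrt((6 + Q) - 1) = sqrt(5 + Q))
q = 127/16 (q = 127*(1/16) = 127/16 ≈ 7.9375)
(x(2 - 1) + q)**2 = (sqrt(5 + (2 - 1)) + 127/16)**2 = (sqrt(5 + 1) + 127/16)**2 = (sqrt(6) + 127/16)**2 = (127/16 + sqrt(6))**2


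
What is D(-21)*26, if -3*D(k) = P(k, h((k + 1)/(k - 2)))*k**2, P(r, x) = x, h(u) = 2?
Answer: -7644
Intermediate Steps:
D(k) = -2*k**2/3
D(-21)*26 = -2/3*(-21)**2*26 = -2/3*441*26 = -294*26 = -7644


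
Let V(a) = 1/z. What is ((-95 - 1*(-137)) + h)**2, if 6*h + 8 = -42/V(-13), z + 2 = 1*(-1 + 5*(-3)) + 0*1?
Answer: 250000/9 ≈ 27778.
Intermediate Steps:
z = -18 (z = -2 + (1*(-1 + 5*(-3)) + 0*1) = -2 + (1*(-1 - 15) + 0) = -2 + (1*(-16) + 0) = -2 + (-16 + 0) = -2 - 16 = -18)
V(a) = -1/18 (V(a) = 1/(-18) = -1/18)
h = 374/3 (h = -4/3 + (-42/(-1/18))/6 = -4/3 + (-42*(-18))/6 = -4/3 + (1/6)*756 = -4/3 + 126 = 374/3 ≈ 124.67)
((-95 - 1*(-137)) + h)**2 = ((-95 - 1*(-137)) + 374/3)**2 = ((-95 + 137) + 374/3)**2 = (42 + 374/3)**2 = (500/3)**2 = 250000/9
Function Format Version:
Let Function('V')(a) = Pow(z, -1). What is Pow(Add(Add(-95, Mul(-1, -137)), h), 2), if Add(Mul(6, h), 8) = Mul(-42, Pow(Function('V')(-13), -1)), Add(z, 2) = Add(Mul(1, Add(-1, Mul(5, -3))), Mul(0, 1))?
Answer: Rational(250000, 9) ≈ 27778.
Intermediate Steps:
z = -18 (z = Add(-2, Add(Mul(1, Add(-1, Mul(5, -3))), Mul(0, 1))) = Add(-2, Add(Mul(1, Add(-1, -15)), 0)) = Add(-2, Add(Mul(1, -16), 0)) = Add(-2, Add(-16, 0)) = Add(-2, -16) = -18)
Function('V')(a) = Rational(-1, 18) (Function('V')(a) = Pow(-18, -1) = Rational(-1, 18))
h = Rational(374, 3) (h = Add(Rational(-4, 3), Mul(Rational(1, 6), Mul(-42, Pow(Rational(-1, 18), -1)))) = Add(Rational(-4, 3), Mul(Rational(1, 6), Mul(-42, -18))) = Add(Rational(-4, 3), Mul(Rational(1, 6), 756)) = Add(Rational(-4, 3), 126) = Rational(374, 3) ≈ 124.67)
Pow(Add(Add(-95, Mul(-1, -137)), h), 2) = Pow(Add(Add(-95, Mul(-1, -137)), Rational(374, 3)), 2) = Pow(Add(Add(-95, 137), Rational(374, 3)), 2) = Pow(Add(42, Rational(374, 3)), 2) = Pow(Rational(500, 3), 2) = Rational(250000, 9)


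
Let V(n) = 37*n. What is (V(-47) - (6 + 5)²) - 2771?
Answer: -4631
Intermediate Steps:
(V(-47) - (6 + 5)²) - 2771 = (37*(-47) - (6 + 5)²) - 2771 = (-1739 - 1*11²) - 2771 = (-1739 - 1*121) - 2771 = (-1739 - 121) - 2771 = -1860 - 2771 = -4631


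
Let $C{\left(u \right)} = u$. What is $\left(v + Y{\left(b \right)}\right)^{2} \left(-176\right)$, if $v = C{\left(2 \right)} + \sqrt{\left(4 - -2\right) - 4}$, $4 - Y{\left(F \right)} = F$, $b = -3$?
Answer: $-14608 - 3168 \sqrt{2} \approx -19088.0$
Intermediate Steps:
$Y{\left(F \right)} = 4 - F$
$v = 2 + \sqrt{2}$ ($v = 2 + \sqrt{\left(4 - -2\right) - 4} = 2 + \sqrt{\left(4 + 2\right) - 4} = 2 + \sqrt{6 - 4} = 2 + \sqrt{2} \approx 3.4142$)
$\left(v + Y{\left(b \right)}\right)^{2} \left(-176\right) = \left(\left(2 + \sqrt{2}\right) + \left(4 - -3\right)\right)^{2} \left(-176\right) = \left(\left(2 + \sqrt{2}\right) + \left(4 + 3\right)\right)^{2} \left(-176\right) = \left(\left(2 + \sqrt{2}\right) + 7\right)^{2} \left(-176\right) = \left(9 + \sqrt{2}\right)^{2} \left(-176\right) = - 176 \left(9 + \sqrt{2}\right)^{2}$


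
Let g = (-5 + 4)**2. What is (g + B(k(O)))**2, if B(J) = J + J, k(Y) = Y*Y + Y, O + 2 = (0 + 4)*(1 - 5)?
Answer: 375769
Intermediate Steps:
O = -18 (O = -2 + (0 + 4)*(1 - 5) = -2 + 4*(-4) = -2 - 16 = -18)
g = 1 (g = (-1)**2 = 1)
k(Y) = Y + Y**2 (k(Y) = Y**2 + Y = Y + Y**2)
B(J) = 2*J
(g + B(k(O)))**2 = (1 + 2*(-18*(1 - 18)))**2 = (1 + 2*(-18*(-17)))**2 = (1 + 2*306)**2 = (1 + 612)**2 = 613**2 = 375769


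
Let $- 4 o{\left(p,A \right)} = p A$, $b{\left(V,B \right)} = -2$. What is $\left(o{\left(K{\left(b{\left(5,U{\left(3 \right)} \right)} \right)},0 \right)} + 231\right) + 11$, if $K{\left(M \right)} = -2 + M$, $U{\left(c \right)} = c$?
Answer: $242$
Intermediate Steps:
$o{\left(p,A \right)} = - \frac{A p}{4}$ ($o{\left(p,A \right)} = - \frac{p A}{4} = - \frac{A p}{4}$)
$\left(o{\left(K{\left(b{\left(5,U{\left(3 \right)} \right)} \right)},0 \right)} + 231\right) + 11 = \left(\left(- \frac{1}{4}\right) 0 \left(-2 - 2\right) + 231\right) + 11 = \left(\left(- \frac{1}{4}\right) 0 \left(-4\right) + 231\right) + 11 = \left(0 + 231\right) + 11 = 231 + 11 = 242$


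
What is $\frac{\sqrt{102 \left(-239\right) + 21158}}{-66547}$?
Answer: $- \frac{2 i \sqrt{805}}{66547} \approx - 0.00085271 i$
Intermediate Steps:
$\frac{\sqrt{102 \left(-239\right) + 21158}}{-66547} = \sqrt{-24378 + 21158} \left(- \frac{1}{66547}\right) = \sqrt{-3220} \left(- \frac{1}{66547}\right) = 2 i \sqrt{805} \left(- \frac{1}{66547}\right) = - \frac{2 i \sqrt{805}}{66547}$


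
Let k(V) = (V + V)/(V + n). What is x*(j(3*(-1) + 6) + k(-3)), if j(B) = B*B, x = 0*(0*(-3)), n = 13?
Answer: 0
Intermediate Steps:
x = 0 (x = 0*0 = 0)
j(B) = B**2
k(V) = 2*V/(13 + V) (k(V) = (V + V)/(V + 13) = (2*V)/(13 + V) = 2*V/(13 + V))
x*(j(3*(-1) + 6) + k(-3)) = 0*((3*(-1) + 6)**2 + 2*(-3)/(13 - 3)) = 0*((-3 + 6)**2 + 2*(-3)/10) = 0*(3**2 + 2*(-3)*(1/10)) = 0*(9 - 3/5) = 0*(42/5) = 0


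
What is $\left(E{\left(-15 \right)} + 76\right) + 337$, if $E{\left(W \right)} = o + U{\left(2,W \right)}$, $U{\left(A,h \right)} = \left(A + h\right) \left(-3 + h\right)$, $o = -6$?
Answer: $641$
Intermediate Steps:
$U{\left(A,h \right)} = \left(-3 + h\right) \left(A + h\right)$
$E{\left(W \right)} = -12 + W^{2} - W$ ($E{\left(W \right)} = -6 + \left(W^{2} - 6 - 3 W + 2 W\right) = -6 - \left(6 + W - W^{2}\right) = -12 + W^{2} - W$)
$\left(E{\left(-15 \right)} + 76\right) + 337 = \left(\left(-12 + \left(-15\right)^{2} - -15\right) + 76\right) + 337 = \left(\left(-12 + 225 + 15\right) + 76\right) + 337 = \left(228 + 76\right) + 337 = 304 + 337 = 641$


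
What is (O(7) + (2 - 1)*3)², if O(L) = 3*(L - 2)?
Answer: 324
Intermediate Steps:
O(L) = -6 + 3*L (O(L) = 3*(-2 + L) = -6 + 3*L)
(O(7) + (2 - 1)*3)² = ((-6 + 3*7) + (2 - 1)*3)² = ((-6 + 21) + 1*3)² = (15 + 3)² = 18² = 324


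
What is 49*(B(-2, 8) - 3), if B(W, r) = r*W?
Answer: -931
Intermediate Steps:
B(W, r) = W*r
49*(B(-2, 8) - 3) = 49*(-2*8 - 3) = 49*(-16 - 3) = 49*(-19) = -931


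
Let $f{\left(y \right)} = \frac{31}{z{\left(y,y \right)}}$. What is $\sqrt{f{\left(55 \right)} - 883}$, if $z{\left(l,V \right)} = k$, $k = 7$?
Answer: $\frac{5 i \sqrt{1722}}{7} \approx 29.641 i$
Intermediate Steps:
$z{\left(l,V \right)} = 7$
$f{\left(y \right)} = \frac{31}{7}$
$\sqrt{f{\left(55 \right)} - 883} = \sqrt{\frac{31}{7} - 883} = \sqrt{- \frac{6150}{7}} = \frac{5 i \sqrt{1722}}{7}$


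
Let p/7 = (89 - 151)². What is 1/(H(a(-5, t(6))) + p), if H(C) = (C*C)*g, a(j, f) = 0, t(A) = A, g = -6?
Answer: 1/26908 ≈ 3.7164e-5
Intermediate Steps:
p = 26908 (p = 7*(89 - 151)² = 7*(-62)² = 7*3844 = 26908)
H(C) = -6*C² (H(C) = (C*C)*(-6) = C²*(-6) = -6*C²)
1/(H(a(-5, t(6))) + p) = 1/(-6*0² + 26908) = 1/(-6*0 + 26908) = 1/(0 + 26908) = 1/26908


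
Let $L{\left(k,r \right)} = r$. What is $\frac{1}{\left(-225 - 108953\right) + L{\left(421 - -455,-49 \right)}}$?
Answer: $- \frac{1}{109227} \approx -9.1553 \cdot 10^{-6}$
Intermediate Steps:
$\frac{1}{\left(-225 - 108953\right) + L{\left(421 - -455,-49 \right)}} = \frac{1}{\left(-225 - 108953\right) - 49} = \frac{1}{-109178 - 49} = \frac{1}{-109227} = - \frac{1}{109227}$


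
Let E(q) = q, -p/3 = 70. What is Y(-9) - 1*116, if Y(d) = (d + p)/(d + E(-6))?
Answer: -507/5 ≈ -101.40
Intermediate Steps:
p = -210 (p = -3*70 = -210)
Y(d) = (-210 + d)/(-6 + d) (Y(d) = (d - 210)/(d - 6) = (-210 + d)/(-6 + d))
Y(-9) - 1*116 = (-210 - 9)/(-6 - 9) - 1*116 = -219/(-15) - 116 = -1/15*(-219) - 116 = 73/5 - 116 = -507/5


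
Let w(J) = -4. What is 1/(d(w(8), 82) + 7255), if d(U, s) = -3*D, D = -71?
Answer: 1/7468 ≈ 0.00013390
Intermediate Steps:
d(U, s) = 213 (d(U, s) = -3*(-71) = 213)
1/(d(w(8), 82) + 7255) = 1/(213 + 7255) = 1/7468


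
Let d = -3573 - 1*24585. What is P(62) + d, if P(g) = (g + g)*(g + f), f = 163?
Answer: -258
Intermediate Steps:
P(g) = 2*g*(163 + g) (P(g) = (g + g)*(g + 163) = (2*g)*(163 + g) = 2*g*(163 + g))
d = -28158 (d = -3573 - 24585 = -28158)
P(62) + d = 2*62*(163 + 62) - 28158 = 2*62*225 - 28158 = 27900 - 28158 = -258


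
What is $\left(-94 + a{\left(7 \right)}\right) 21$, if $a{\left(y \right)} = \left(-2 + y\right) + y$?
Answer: $-1722$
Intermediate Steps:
$a{\left(y \right)} = -2 + 2 y$
$\left(-94 + a{\left(7 \right)}\right) 21 = \left(-94 + \left(-2 + 2 \cdot 7\right)\right) 21 = \left(-94 + \left(-2 + 14\right)\right) 21 = \left(-94 + 12\right) 21 = \left(-82\right) 21 = -1722$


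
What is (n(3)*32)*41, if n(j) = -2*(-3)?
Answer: 7872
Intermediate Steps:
n(j) = 6
(n(3)*32)*41 = (6*32)*41 = 192*41 = 7872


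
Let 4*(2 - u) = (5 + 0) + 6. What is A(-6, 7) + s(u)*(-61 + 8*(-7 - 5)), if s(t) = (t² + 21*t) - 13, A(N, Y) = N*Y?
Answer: 70135/16 ≈ 4383.4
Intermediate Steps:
u = -¾ (u = 2 - ((5 + 0) + 6)/4 = 2 - (5 + 6)/4 = 2 - ¼*11 = 2 - 11/4 = -¾ ≈ -0.75000)
s(t) = -13 + t² + 21*t
A(-6, 7) + s(u)*(-61 + 8*(-7 - 5)) = -6*7 + (-13 + (-¾)² + 21*(-¾))*(-61 + 8*(-7 - 5)) = -42 + (-13 + 9/16 - 63/4)*(-61 + 8*(-12)) = -42 - 451*(-61 - 96)/16 = -42 - 451/16*(-157) = -42 + 70807/16 = 70135/16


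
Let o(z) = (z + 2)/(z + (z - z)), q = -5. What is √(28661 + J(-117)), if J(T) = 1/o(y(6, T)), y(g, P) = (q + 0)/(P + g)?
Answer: 2*√369218451/227 ≈ 169.30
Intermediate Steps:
y(g, P) = -5/(P + g) (y(g, P) = (-5 + 0)/(P + g) = -5/(P + g))
o(z) = (2 + z)/z (o(z) = (2 + z)/(z + 0) = (2 + z)/z)
J(T) = 1/((2 - 5/(6 + T))*(-6/5 - T/5)) (J(T) = 1/((2 - 5/(T + 6))/((-5/(T + 6)))) = 1/((2 - 5/(6 + T))/((-5/(6 + T)))) = 1/((-6/5 - T/5)*(2 - 5/(6 + T))) = 1/((2 - 5/(6 + T))*(-6/5 - T/5)))
√(28661 + J(-117)) = √(28661 - 5/(7 + 2*(-117))) = √(28661 - 5/(7 - 234)) = √(28661 - 5/(-227)) = √(28661 - 5*(-1/227)) = √(28661 + 5/227) = √(6506052/227) = 2*√369218451/227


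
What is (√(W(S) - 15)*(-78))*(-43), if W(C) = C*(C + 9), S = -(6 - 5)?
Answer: 3354*I*√23 ≈ 16085.0*I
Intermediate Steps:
S = -1 (S = -1*1 = -1)
W(C) = C*(9 + C)
(√(W(S) - 15)*(-78))*(-43) = (√(-(9 - 1) - 15)*(-78))*(-43) = (√(-1*8 - 15)*(-78))*(-43) = (√(-8 - 15)*(-78))*(-43) = (√(-23)*(-78))*(-43) = ((I*√23)*(-78))*(-43) = -78*I*√23*(-43) = 3354*I*√23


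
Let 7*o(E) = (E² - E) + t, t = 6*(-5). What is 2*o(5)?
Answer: -20/7 ≈ -2.8571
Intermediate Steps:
t = -30
o(E) = -30/7 - E/7 + E²/7 (o(E) = ((E² - E) - 30)/7 = (-30 + E² - E)/7 = -30/7 - E/7 + E²/7)
2*o(5) = 2*(-30/7 - ⅐*5 + (⅐)*5²) = 2*(-30/7 - 5/7 + (⅐)*25) = 2*(-30/7 - 5/7 + 25/7) = 2*(-10/7) = -20/7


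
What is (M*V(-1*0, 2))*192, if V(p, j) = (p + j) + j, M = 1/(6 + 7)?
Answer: 768/13 ≈ 59.077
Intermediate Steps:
M = 1/13 ≈ 0.076923
V(p, j) = p + 2*j (V(p, j) = (j + p) + j = p + 2*j)
(M*V(-1*0, 2))*192 = ((-1*0 + 2*2)/13)*192 = ((0 + 4)/13)*192 = ((1/13)*4)*192 = (4/13)*192 = 768/13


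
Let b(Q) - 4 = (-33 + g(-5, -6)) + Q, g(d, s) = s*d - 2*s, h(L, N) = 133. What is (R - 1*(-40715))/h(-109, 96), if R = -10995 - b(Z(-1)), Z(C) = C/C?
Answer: 29706/133 ≈ 223.35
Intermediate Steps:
Z(C) = 1
g(d, s) = -2*s + d*s (g(d, s) = d*s - 2*s = -2*s + d*s)
b(Q) = 13 + Q (b(Q) = 4 + ((-33 - 6*(-2 - 5)) + Q) = 4 + ((-33 - 6*(-7)) + Q) = 4 + ((-33 + 42) + Q) = 4 + (9 + Q) = 13 + Q)
R = -11009 (R = -10995 - (13 + 1) = -10995 - 1*14 = -10995 - 14 = -11009)
(R - 1*(-40715))/h(-109, 96) = (-11009 - 1*(-40715))/133 = (-11009 + 40715)*(1/133) = 29706*(1/133) = 29706/133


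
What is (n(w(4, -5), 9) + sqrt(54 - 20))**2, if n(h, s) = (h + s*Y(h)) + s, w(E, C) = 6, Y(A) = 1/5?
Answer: 7906/25 + 168*sqrt(34)/5 ≈ 512.16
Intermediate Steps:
Y(A) = 1/5
n(h, s) = h + 6*s/5 (n(h, s) = (h + s*(1/5)) + s = (h + s/5) + s = h + 6*s/5)
(n(w(4, -5), 9) + sqrt(54 - 20))**2 = ((6 + (6/5)*9) + sqrt(54 - 20))**2 = ((6 + 54/5) + sqrt(34))**2 = (84/5 + sqrt(34))**2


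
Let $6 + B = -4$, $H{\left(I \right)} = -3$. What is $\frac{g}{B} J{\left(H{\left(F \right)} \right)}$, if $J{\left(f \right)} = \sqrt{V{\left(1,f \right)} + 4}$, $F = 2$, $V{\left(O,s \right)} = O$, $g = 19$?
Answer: $- \frac{19 \sqrt{5}}{10} \approx -4.2485$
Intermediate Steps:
$J{\left(f \right)} = \sqrt{5}$ ($J{\left(f \right)} = \sqrt{1 + 4} = \sqrt{5}$)
$B = -10$ ($B = -6 - 4 = -10$)
$\frac{g}{B} J{\left(H{\left(F \right)} \right)} = \frac{19}{-10} \sqrt{5} = 19 \left(- \frac{1}{10}\right) \sqrt{5} = - \frac{19 \sqrt{5}}{10}$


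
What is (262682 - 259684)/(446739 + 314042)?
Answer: 2998/760781 ≈ 0.0039407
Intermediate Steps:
(262682 - 259684)/(446739 + 314042) = 2998/760781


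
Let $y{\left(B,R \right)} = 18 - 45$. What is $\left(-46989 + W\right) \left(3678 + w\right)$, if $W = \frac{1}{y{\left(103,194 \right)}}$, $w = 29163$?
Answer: $- \frac{4629500896}{3} \approx -1.5432 \cdot 10^{9}$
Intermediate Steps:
$y{\left(B,R \right)} = -27$ ($y{\left(B,R \right)} = 18 - 45 = -27$)
$W = - \frac{1}{27}$ ($W = \frac{1}{-27} = - \frac{1}{27} \approx -0.037037$)
$\left(-46989 + W\right) \left(3678 + w\right) = \left(-46989 - \frac{1}{27}\right) \left(3678 + 29163\right) = \left(- \frac{1268704}{27}\right) 32841 = - \frac{4629500896}{3}$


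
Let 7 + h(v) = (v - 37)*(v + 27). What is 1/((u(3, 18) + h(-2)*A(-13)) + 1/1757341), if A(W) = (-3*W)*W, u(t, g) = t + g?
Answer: 1757341/874971297196 ≈ 2.0085e-6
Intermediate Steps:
u(t, g) = g + t
A(W) = -3*W²
h(v) = -7 + (-37 + v)*(27 + v) (h(v) = -7 + (v - 37)*(v + 27) = -7 + (-37 + v)*(27 + v))
1/((u(3, 18) + h(-2)*A(-13)) + 1/1757341) = 1/(((18 + 3) + (-1006 + (-2)² - 10*(-2))*(-3*(-13)²)) + 1/1757341) = 1/((21 + (-1006 + 4 + 20)*(-3*169)) + 1/1757341) = 1/((21 - 982*(-507)) + 1/1757341) = 1/((21 + 497874) + 1/1757341) = 1/(497895 + 1/1757341) = 1/(874971297196/1757341) = 1757341/874971297196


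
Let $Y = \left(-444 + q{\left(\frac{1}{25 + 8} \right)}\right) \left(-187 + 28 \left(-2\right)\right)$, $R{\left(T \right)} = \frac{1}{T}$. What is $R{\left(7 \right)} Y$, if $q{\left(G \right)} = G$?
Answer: $\frac{169533}{11} \approx 15412.0$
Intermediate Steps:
$Y = \frac{1186731}{11}$ ($Y = \left(-444 + \frac{1}{25 + 8}\right) \left(-187 + 28 \left(-2\right)\right) = \left(-444 + \frac{1}{33}\right) \left(-187 - 56\right) = \left(-444 + \frac{1}{33}\right) \left(-243\right) = \left(- \frac{14651}{33}\right) \left(-243\right) = \frac{1186731}{11} \approx 1.0788 \cdot 10^{5}$)
$R{\left(7 \right)} Y = \frac{1}{7} \cdot \frac{1186731}{11} = \frac{169533}{11}$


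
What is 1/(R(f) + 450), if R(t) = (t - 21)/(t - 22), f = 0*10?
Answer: 22/9921 ≈ 0.0022175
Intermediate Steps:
f = 0
R(t) = (-21 + t)/(-22 + t)
1/(R(f) + 450) = 1/((-21 + 0)/(-22 + 0) + 450) = 1/(-21/(-22) + 450) = 1/(-1/22*(-21) + 450) = 1/(21/22 + 450) = 1/(9921/22) = 22/9921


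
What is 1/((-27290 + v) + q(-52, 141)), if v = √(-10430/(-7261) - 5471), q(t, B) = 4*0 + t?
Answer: -66176754/1809418046035 - I*√288366991761/5428254138105 ≈ -3.6574e-5 - 9.8927e-8*I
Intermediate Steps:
q(t, B) = t (q(t, B) = 0 + t = t)
v = I*√288366991761/7261 (v = √(-10430*(-1/7261) - 5471) = √(10430/7261 - 5471) = √(-39714501/7261) = I*√288366991761/7261 ≈ 73.957*I)
1/((-27290 + v) + q(-52, 141)) = 1/((-27290 + I*√288366991761/7261) - 52) = 1/(-27342 + I*√288366991761/7261)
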